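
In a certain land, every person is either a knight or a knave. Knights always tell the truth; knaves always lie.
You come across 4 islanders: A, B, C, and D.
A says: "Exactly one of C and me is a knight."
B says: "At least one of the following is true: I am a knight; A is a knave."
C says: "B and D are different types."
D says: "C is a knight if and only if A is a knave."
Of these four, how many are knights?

The unique consistent assignment is A=knight, B=knight, C=knave, D=knight.
That has 3 knights.

3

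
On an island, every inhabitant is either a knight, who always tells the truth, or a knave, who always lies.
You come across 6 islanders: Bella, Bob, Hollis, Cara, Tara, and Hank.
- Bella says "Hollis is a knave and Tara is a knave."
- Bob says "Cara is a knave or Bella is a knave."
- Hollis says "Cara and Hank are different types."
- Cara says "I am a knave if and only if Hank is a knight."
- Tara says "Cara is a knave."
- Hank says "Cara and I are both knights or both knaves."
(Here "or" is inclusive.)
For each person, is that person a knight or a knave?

Bella is a knave, so "Hollis is a knave and Tara is a knave" must be False — and it is.
Bob is a knight; "Cara is a knave or Bella is a knave" is True, as required.
Since Hollis is a knight, "Cara and Hank are different types" needs to be True, which holds.
Cara is a knight; "I am a knave if and only if Hank is a knight" is True, as required.
Since Tara is a knave, "Cara is a knave" needs to be False, which holds.
Hank is a knave; "Cara and I are both knights or both knaves" is False, as required.

Knights: Bob, Hollis, and Cara. Knaves: Bella, Tara, and Hank.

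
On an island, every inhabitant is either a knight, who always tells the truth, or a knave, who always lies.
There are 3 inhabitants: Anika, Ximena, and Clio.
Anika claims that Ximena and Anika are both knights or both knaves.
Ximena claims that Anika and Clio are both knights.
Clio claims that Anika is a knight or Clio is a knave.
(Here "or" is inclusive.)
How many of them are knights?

The unique consistent assignment is Anika=knight, Ximena=knight, Clio=knight.
That has 3 knights.

3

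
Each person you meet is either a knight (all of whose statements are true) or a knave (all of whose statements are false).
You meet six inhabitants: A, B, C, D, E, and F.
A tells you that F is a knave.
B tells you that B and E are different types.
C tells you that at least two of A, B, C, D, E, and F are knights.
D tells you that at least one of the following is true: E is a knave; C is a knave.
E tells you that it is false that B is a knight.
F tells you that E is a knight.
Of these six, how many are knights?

4

The unique consistent assignment is A=knight, B=knight, C=knight, D=knight, E=knave, F=knave.
That has 4 knights.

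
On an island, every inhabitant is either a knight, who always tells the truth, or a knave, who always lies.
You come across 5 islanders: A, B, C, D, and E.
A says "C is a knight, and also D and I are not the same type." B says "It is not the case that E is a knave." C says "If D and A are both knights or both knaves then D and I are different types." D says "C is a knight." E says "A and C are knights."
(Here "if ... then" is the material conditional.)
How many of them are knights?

0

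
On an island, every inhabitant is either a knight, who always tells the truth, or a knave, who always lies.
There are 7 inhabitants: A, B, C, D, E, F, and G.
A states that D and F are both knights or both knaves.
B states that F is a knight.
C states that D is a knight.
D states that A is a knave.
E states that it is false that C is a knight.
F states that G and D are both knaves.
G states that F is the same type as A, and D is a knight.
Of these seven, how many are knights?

3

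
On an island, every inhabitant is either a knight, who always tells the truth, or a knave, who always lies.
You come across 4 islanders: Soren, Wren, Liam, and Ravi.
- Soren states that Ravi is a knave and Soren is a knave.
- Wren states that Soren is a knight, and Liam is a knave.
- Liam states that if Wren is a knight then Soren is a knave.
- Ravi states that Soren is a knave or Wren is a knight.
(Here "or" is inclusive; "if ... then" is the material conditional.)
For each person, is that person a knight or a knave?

Soren is a knave, Wren is a knave, Liam is a knight, and Ravi is a knight.

Suppose Soren is a knight. Then Soren's statement "Ravi is a knave and Soren is a knave" would have to be true. Checking the 8 ways to assign the others, none is consistent with every speaker.
(For instance, with Wren=knave, Liam=knight, Ravi=knight, Soren's claim "Ravi is a knave and Soren is a knave" comes out false where it would need to be true.)
So Soren must be a knave, making "Ravi is a knave and Soren is a knave" false. Taking Soren=knave, Wren=knave, Liam=knight, Ravi=knight, each remaining statement checks out:
  Wren (knave): "Soren is a knight, and Liam is a knave" — false. ✓
  Liam (knight): "if Wren is a knight then Soren is a knave" — true. ✓
  Ravi (knight): "Soren is a knave or Wren is a knight" — true. ✓
This is the unique consistent assignment.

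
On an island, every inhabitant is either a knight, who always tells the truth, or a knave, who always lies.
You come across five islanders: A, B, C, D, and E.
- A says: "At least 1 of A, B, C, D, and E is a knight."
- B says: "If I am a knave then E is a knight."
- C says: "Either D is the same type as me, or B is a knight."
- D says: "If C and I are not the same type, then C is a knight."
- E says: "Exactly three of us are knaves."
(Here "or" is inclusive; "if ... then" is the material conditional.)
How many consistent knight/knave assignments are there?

Consistent assignments:
  A=knight, B=knight, C=knight, D=knight, E=knave
  A=knight, B=knave, C=knight, D=knight, E=knave

2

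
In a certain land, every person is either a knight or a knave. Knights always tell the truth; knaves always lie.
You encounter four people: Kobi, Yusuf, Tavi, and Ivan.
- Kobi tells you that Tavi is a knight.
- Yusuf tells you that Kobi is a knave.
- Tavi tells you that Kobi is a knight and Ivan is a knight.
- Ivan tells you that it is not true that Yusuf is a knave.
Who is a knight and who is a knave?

As a knave, Kobi's statement "Tavi is a knight" should be false; it is.
Yusuf is a knight, so "Kobi is a knave" must be True — and it is.
Tavi is a knave, and the claim "Kobi is a knight and Ivan is a knight" is indeed false.
Ivan is a knight; "it is not true that Yusuf is a knave" is True, as required.

Kobi is a knave, Yusuf is a knight, Tavi is a knave, and Ivan is a knight.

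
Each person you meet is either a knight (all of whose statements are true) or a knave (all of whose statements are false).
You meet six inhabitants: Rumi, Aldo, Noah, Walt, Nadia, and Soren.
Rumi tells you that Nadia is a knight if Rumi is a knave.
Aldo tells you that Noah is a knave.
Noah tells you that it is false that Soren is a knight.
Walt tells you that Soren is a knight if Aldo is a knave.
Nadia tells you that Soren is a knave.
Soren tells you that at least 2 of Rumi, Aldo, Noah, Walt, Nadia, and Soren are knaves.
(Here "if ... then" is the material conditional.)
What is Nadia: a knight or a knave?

Nadia is a knave.

Consistent assignments: {Rumi=knight, Aldo=knight, Noah=knave, Walt=knight, Nadia=knave, Soren=knight}; {Rumi=knave, Aldo=knight, Noah=knave, Walt=knight, Nadia=knave, Soren=knight}
In every consistent assignment, Nadia is a knave.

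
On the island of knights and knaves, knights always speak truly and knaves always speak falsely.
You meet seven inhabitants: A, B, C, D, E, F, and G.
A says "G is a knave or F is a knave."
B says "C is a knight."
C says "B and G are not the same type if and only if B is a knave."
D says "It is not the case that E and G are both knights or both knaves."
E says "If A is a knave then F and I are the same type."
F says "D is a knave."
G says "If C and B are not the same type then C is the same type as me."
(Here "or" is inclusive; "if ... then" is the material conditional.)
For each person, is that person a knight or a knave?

Knights: B, C, E, F, and G. Knaves: A and D.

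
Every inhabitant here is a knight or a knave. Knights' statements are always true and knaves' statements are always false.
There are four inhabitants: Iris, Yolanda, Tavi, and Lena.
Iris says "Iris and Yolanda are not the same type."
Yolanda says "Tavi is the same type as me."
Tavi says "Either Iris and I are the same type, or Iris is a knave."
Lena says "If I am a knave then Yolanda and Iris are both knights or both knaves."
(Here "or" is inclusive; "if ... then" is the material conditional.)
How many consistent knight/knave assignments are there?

3

Consistent assignments:
  Iris=knight, Yolanda=knave, Tavi=knight, Lena=knight
  Iris=knight, Yolanda=knave, Tavi=knight, Lena=knave
  Iris=knave, Yolanda=knave, Tavi=knight, Lena=knight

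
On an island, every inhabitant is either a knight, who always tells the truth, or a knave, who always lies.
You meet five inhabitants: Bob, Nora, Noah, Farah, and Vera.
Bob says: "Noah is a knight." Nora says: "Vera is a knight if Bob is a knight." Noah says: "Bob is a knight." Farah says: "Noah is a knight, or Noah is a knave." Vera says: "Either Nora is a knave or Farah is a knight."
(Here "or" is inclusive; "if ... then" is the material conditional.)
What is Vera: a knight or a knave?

Vera is a knight.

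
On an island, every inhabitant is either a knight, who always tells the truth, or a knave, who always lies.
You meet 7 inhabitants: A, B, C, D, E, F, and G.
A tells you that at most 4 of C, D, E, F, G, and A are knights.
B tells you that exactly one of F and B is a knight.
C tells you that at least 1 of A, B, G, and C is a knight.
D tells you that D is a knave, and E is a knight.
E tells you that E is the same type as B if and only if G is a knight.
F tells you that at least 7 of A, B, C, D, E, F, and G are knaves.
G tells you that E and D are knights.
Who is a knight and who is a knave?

As a knight, A's statement "at most 4 of C, D, E, F, G, and A are knights" should be True; it is.
B is a knave; "exactly one of F and B is a knight" is false, as required.
C is a knight; "at least 1 of A, B, G, and C is a knight" is True, as required.
Since D is a knave, "D is a knave, and E is a knight" needs to be false, which holds.
E is a knave, so "E is the same type as B if and only if G is a knight" must be false — and it is.
F (knave): "at least 7 of A, B, C, D, E, F, and G are knaves" — false. ✓
G is a knave, and the claim "E and D are knights" is indeed false.

Knights: A and C. Knaves: B, D, E, F, and G.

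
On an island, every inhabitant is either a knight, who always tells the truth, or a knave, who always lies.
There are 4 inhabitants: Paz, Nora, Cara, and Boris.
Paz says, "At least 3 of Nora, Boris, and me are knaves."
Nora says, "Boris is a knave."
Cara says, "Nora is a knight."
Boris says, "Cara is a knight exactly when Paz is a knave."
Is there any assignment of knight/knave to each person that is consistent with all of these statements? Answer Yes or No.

Checking all 16 assignments, each has at least one speaker whose statement's truth value contradicts their type.

No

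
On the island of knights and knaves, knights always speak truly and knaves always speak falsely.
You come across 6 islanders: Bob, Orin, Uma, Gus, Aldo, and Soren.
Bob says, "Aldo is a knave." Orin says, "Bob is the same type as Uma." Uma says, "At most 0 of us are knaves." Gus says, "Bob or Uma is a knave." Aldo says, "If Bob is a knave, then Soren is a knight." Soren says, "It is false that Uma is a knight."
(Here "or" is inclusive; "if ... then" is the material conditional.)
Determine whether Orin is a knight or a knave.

Orin is a knight.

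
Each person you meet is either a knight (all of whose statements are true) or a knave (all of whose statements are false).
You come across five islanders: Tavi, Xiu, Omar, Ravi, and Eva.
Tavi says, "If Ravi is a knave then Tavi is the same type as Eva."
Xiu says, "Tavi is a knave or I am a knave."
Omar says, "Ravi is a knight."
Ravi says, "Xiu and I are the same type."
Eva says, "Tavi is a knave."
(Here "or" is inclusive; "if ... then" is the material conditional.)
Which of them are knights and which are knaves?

Knights: Xiu and Eva. Knaves: Tavi, Omar, and Ravi.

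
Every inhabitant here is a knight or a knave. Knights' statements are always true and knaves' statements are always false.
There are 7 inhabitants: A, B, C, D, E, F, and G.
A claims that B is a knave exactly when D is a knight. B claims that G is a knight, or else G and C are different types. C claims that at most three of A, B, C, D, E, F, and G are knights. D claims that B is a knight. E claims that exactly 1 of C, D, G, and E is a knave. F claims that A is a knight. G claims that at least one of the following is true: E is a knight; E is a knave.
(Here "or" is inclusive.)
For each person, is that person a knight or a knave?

Knights: B, D, E, and G. Knaves: A, C, and F.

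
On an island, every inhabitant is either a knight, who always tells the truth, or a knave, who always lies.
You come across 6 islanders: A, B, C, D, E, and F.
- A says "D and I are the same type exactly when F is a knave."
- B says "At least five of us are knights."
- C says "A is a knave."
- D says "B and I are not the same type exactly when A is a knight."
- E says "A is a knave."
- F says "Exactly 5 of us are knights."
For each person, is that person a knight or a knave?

Knights: A and D. Knaves: B, C, E, and F.

As a knight, A's statement "D and I are the same type exactly when F is a knave" should be True; it is.
Since B is a knave, "at least five of us are knights" needs to be False, which holds.
C is a knave; "A is a knave" is False, as required.
Since D is a knight, "B and I are not the same type exactly when A is a knight" needs to be True, which holds.
Since E is a knave, "A is a knave" needs to be False, which holds.
F is a knave, and the claim "exactly 5 of us are knights" is indeed False.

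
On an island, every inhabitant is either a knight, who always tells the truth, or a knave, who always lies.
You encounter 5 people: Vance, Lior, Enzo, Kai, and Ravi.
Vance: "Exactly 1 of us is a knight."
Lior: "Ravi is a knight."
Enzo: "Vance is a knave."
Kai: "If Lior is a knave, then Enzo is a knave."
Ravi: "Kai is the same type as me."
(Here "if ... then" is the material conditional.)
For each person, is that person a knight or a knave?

Suppose Vance is a knight. Then Vance's statement "exactly 1 of us is a knight" would have to be true. Checking the 16 ways to assign the others, none is consistent with every speaker.
(For instance, with Lior=knight, Enzo=knight, Kai=knight, Ravi=knight, Vance's claim "exactly 1 of us is a knight" comes out false where it would need to be true.)
So Vance must be a knave, making "exactly 1 of us is a knight" false. Taking Vance=knave, Lior=knight, Enzo=knight, Kai=knight, Ravi=knight, each remaining statement checks out:
  Lior (knight): "Ravi is a knight" — true. ✓
  Enzo (knight): "Vance is a knave" — true. ✓
  Kai (knight): "if Lior is a knave, then Enzo is a knave" — true. ✓
  Ravi (knight): "Kai is the same type as me" — true. ✓
This is the unique consistent assignment.

Knights: Lior, Enzo, Kai, and Ravi. Knaves: Vance.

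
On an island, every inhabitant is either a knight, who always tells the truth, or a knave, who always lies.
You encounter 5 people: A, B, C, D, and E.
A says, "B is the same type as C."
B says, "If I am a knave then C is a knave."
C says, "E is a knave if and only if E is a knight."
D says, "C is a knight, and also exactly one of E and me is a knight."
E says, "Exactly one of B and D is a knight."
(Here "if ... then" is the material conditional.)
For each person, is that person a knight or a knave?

A is a knave, B is a knight, C is a knave, D is a knave, and E is a knight.

Since A is a knave, "B is the same type as C" needs to be False, which holds.
B (knight): "if I am a knave then C is a knave" — true. ✓
C is a knave, and the claim "E is a knave if and only if E is a knight" is indeed False.
D (knave): "C is a knight, and also exactly one of E and me is a knight" — False. ✓
E is a knight, and the claim "exactly one of B and D is a knight" is indeed true.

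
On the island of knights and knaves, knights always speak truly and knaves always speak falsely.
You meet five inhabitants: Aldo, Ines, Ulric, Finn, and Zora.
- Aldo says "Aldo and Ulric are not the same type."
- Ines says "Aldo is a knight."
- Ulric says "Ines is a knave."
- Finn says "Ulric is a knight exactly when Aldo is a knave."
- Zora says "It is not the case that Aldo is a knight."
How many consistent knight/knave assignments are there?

1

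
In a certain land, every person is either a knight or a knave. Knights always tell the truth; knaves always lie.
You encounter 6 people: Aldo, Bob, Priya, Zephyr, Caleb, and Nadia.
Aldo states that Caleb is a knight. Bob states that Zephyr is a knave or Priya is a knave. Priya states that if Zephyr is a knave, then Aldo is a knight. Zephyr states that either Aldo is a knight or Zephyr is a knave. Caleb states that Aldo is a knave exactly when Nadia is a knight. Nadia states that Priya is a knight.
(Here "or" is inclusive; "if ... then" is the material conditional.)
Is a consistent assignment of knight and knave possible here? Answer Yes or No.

No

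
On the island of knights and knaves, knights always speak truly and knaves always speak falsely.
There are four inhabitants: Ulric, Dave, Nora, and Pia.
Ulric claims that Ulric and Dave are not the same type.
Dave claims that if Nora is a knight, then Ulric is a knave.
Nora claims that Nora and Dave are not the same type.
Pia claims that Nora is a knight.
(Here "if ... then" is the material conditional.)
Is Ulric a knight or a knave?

Consistent assignments: {Ulric=knight, Dave=knave, Nora=knight, Pia=knight}
In every consistent assignment, Ulric is a knight.

Ulric is a knight.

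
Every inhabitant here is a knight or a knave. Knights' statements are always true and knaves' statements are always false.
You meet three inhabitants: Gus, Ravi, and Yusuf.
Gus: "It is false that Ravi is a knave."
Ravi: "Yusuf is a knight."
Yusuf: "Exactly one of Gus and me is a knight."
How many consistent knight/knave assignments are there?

Consistent assignments:
  Gus=knave, Ravi=knave, Yusuf=knave

1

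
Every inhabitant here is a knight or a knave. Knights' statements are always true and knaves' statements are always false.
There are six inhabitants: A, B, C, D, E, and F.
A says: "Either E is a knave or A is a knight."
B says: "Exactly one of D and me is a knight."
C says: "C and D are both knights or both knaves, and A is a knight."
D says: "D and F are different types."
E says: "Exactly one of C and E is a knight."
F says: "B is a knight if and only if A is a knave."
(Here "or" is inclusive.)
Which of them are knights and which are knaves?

Since A is a knave, "either E is a knave or A is a knight" needs to be false, which holds.
B (knave): "exactly one of D and me is a knight" — false. ✓
C is a knave, so "C and D are both knights or both knaves, and A is a knight" must be false — and it is.
Since D is a knave, "D and F are different types" needs to be false, which holds.
E is a knight, and the claim "exactly one of C and E is a knight" is indeed True.
F (knave): "B is a knight if and only if A is a knave" — false. ✓

A is a knave, B is a knave, C is a knave, D is a knave, E is a knight, and F is a knave.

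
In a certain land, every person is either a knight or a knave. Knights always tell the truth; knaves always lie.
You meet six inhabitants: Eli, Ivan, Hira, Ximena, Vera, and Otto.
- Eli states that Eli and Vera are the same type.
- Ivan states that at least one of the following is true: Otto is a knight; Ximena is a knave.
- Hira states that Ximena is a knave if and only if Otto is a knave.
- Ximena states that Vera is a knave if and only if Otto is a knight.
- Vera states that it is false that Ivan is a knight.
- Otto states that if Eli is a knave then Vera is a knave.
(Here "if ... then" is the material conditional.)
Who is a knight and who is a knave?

Eli (knave): "Eli and Vera are the same type" — false. ✓
Ivan is a knave, so "at least one of the following is true: Otto is a knight; Ximena is a knave" must be false — and it is.
Hira is a knave; "Ximena is a knave if and only if Otto is a knave" is false, as required.
Ximena is a knight, so "Vera is a knave if and only if Otto is a knight" must be True — and it is.
Vera is a knight, and the claim "it is false that Ivan is a knight" is indeed True.
Otto is a knave; "if Eli is a knave then Vera is a knave" is false, as required.

Knights: Ximena and Vera. Knaves: Eli, Ivan, Hira, and Otto.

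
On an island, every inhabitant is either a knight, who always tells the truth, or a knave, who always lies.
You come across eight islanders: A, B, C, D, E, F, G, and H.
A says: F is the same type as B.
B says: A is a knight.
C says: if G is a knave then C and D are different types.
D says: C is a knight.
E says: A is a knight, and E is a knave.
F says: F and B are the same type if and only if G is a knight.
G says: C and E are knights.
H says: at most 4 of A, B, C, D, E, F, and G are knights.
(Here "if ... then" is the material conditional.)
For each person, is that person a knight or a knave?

A is a knave, and the claim "F is the same type as B" is indeed False.
As a knave, B's statement "A is a knight" should be False; it is.
Since C is a knave, "if G is a knave then C and D are different types" needs to be False, which holds.
D is a knave; "C is a knight" is False, as required.
E (knave): "A is a knight, and E is a knave" — False. ✓
F is a knight; "F and B are the same type if and only if G is a knight" is True, as required.
G (knave): "C and E are knights" — False. ✓
H is a knight, and the claim "at most 4 of A, B, C, D, E, F, and G are knights" is indeed True.

A is a knave, B is a knave, C is a knave, D is a knave, E is a knave, F is a knight, G is a knave, and H is a knight.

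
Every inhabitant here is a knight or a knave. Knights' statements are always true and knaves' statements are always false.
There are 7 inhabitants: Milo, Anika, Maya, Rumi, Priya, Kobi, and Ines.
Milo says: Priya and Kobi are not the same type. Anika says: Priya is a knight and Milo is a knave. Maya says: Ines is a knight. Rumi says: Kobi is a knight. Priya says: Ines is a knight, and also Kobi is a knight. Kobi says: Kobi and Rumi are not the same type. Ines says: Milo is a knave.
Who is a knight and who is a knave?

As a knave, Milo's statement "Priya and Kobi are not the same type" should be false; it is.
Anika is a knave, and the claim "Priya is a knight and Milo is a knave" is indeed false.
Maya (knight): "Ines is a knight" — True. ✓
Rumi is a knave, so "Kobi is a knight" must be false — and it is.
Since Priya is a knave, "Ines is a knight, and also Kobi is a knight" needs to be false, which holds.
Kobi is a knave, so "Kobi and Rumi are not the same type" must be false — and it is.
Ines is a knight; "Milo is a knave" is True, as required.

Milo is a knave, Anika is a knave, Maya is a knight, Rumi is a knave, Priya is a knave, Kobi is a knave, and Ines is a knight.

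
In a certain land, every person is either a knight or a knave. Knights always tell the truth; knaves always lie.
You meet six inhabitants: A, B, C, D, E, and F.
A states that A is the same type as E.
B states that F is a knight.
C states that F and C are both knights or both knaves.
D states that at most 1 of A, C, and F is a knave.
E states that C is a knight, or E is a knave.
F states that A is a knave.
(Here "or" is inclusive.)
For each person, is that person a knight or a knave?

A is a knave, and the claim "A is the same type as E" is indeed false.
B is a knight, and the claim "F is a knight" is indeed True.
C is a knight, so "F and C are both knights or both knaves" must be True — and it is.
D is a knight, and the claim "at most 1 of A, C, and F is a knave" is indeed True.
E (knight): "C is a knight, or E is a knave" — True. ✓
F is a knight; "A is a knave" is True, as required.

A is a knave, B is a knight, C is a knight, D is a knight, E is a knight, and F is a knight.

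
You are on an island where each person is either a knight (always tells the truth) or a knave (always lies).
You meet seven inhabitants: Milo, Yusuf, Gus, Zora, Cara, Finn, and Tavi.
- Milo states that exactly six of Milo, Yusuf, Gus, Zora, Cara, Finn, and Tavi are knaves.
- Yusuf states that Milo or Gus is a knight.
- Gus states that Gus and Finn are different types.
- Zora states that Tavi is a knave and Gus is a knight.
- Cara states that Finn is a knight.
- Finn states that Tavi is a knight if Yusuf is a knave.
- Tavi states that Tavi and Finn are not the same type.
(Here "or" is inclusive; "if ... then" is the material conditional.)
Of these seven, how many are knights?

The unique consistent assignment is Milo=knave, Yusuf=knave, Gus=knave, Zora=knave, Cara=knave, Finn=knave, Tavi=knave.
That has 0 knights.

0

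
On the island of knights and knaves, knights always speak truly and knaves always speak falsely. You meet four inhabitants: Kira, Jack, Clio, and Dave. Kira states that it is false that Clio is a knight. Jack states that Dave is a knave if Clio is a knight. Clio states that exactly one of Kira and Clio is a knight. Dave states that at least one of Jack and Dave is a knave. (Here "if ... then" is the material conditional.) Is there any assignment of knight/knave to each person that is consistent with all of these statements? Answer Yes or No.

Yes

One consistent assignment: Kira=knave, Jack=knave, Clio=knight, Dave=knight.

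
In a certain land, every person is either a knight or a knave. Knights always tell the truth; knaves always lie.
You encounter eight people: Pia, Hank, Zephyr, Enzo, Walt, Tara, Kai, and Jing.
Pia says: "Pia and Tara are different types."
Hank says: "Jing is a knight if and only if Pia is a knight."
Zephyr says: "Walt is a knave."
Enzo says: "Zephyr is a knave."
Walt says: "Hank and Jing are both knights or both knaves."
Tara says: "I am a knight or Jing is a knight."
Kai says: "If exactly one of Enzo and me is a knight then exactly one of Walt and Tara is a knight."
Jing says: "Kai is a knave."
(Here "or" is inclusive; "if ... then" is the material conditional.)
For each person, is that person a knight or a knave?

Knights: Pia, Enzo, Walt, and Kai. Knaves: Hank, Zephyr, Tara, and Jing.

Pia (knight): "Pia and Tara are different types" — true. ✓
Hank (knave): "Jing is a knight if and only if Pia is a knight" — false. ✓
Zephyr (knave): "Walt is a knave" — false. ✓
Enzo is a knight, and the claim "Zephyr is a knave" is indeed true.
Walt is a knight, so "Hank and Jing are both knights or both knaves" must be true — and it is.
Tara is a knave; "I am a knight or Jing is a knight" is false, as required.
Kai (knight): "if exactly one of Enzo and me is a knight then exactly one of Walt and Tara is a knight" — true. ✓
Jing is a knave, so "Kai is a knave" must be false — and it is.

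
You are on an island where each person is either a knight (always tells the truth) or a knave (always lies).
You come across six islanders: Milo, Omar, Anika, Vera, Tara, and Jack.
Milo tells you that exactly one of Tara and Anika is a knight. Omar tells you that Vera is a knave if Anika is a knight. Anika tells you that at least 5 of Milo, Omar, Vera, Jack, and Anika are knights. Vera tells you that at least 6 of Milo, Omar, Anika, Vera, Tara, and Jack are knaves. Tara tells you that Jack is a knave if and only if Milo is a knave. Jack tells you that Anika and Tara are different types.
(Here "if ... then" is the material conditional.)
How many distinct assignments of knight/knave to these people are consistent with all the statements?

1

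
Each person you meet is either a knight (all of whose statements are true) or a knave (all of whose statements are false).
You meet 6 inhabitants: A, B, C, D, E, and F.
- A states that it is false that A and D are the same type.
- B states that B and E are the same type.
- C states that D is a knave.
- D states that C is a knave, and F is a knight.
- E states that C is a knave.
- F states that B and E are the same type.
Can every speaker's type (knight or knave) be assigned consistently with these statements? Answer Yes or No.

No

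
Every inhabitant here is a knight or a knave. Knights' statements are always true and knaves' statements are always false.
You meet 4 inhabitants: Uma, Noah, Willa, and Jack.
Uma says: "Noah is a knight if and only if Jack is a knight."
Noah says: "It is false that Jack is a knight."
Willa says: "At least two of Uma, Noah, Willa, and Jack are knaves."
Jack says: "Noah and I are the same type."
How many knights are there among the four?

2

The unique consistent assignment is Uma=knave, Noah=knight, Willa=knight, Jack=knave.
That has 2 knights.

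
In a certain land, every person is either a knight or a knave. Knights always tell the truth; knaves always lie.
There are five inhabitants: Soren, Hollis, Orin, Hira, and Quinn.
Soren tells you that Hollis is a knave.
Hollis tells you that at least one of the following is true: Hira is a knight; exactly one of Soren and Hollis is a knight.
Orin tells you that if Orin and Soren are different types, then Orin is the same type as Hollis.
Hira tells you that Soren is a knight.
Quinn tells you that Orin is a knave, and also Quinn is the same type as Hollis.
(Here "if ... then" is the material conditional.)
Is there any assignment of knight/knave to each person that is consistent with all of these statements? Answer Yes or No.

Yes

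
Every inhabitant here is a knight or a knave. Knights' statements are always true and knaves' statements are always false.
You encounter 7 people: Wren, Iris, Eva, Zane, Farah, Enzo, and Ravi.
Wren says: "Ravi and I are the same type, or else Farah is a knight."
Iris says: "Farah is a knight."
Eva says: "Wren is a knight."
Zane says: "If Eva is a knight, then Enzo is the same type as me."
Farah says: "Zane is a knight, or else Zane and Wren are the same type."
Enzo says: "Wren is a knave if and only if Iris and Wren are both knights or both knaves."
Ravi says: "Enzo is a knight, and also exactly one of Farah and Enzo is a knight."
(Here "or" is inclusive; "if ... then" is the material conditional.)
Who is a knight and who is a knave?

Knights: Wren, Eva, Enzo, and Ravi. Knaves: Iris, Zane, and Farah.

As a knight, Wren's statement "Ravi and I are the same type, or else Farah is a knight" should be true; it is.
Iris (knave): "Farah is a knight" — False. ✓
Since Eva is a knight, "Wren is a knight" needs to be true, which holds.
Zane is a knave; "if Eva is a knight, then Enzo is the same type as me" is False, as required.
As a knave, Farah's statement "Zane is a knight, or else Zane and Wren are the same type" should be False; it is.
Enzo (knight): "Wren is a knave if and only if Iris and Wren are both knights or both knaves" — true. ✓
Ravi is a knight, so "Enzo is a knight, and also exactly one of Farah and Enzo is a knight" must be true — and it is.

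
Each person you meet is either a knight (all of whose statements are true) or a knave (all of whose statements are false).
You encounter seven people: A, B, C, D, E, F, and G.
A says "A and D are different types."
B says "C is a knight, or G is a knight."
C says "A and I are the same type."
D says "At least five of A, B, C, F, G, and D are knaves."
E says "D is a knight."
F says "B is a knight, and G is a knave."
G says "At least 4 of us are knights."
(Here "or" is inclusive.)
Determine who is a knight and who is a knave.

A is a knight, B is a knight, C is a knight, D is a knave, E is a knave, F is a knave, and G is a knight.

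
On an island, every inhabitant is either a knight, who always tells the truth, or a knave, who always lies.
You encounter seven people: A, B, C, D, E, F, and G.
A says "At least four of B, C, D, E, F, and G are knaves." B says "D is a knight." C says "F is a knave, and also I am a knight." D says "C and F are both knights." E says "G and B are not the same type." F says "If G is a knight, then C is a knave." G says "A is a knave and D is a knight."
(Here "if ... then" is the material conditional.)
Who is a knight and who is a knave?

A (knight): "at least four of B, C, D, E, F, and G are knaves" — True. ✓
B is a knave, so "D is a knight" must be False — and it is.
As a knave, C's statement "F is a knave, and also I am a knight" should be False; it is.
As a knave, D's statement "C and F are both knights" should be False; it is.
E is a knave, and the claim "G and B are not the same type" is indeed False.
F is a knight, so "if G is a knight, then C is a knave" must be True — and it is.
G is a knave, and the claim "A is a knave and D is a knight" is indeed False.

A is a knight, B is a knave, C is a knave, D is a knave, E is a knave, F is a knight, and G is a knave.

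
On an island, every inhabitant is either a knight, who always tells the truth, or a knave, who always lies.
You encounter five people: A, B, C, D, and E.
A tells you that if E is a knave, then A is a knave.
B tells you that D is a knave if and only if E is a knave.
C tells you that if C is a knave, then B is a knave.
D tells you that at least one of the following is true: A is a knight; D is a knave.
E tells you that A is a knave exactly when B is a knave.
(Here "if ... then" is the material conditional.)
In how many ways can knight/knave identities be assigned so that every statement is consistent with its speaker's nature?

2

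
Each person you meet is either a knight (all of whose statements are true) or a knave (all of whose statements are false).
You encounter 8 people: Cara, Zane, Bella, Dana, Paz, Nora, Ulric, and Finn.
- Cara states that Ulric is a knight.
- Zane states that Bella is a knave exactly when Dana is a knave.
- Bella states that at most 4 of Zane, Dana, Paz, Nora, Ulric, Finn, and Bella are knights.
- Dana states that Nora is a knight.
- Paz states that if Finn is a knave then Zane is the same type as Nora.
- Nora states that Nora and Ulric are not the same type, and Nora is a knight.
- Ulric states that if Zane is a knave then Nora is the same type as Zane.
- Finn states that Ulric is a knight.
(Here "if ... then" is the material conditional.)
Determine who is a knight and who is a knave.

Since Cara is a knight, "Ulric is a knight" needs to be true, which holds.
Zane is a knave, and the claim "Bella is a knave exactly when Dana is a knave" is indeed false.
Bella (knight): "at most 4 of Zane, Dana, Paz, Nora, Ulric, Finn, and Bella are knights" — true. ✓
Dana is a knave, and the claim "Nora is a knight" is indeed false.
Paz is a knight, and the claim "if Finn is a knave then Zane is the same type as Nora" is indeed true.
Nora is a knave; "Nora and Ulric are not the same type, and Nora is a knight" is false, as required.
Ulric is a knight, and the claim "if Zane is a knave then Nora is the same type as Zane" is indeed true.
Finn is a knight, and the claim "Ulric is a knight" is indeed true.

Cara is a knight, Zane is a knave, Bella is a knight, Dana is a knave, Paz is a knight, Nora is a knave, Ulric is a knight, and Finn is a knight.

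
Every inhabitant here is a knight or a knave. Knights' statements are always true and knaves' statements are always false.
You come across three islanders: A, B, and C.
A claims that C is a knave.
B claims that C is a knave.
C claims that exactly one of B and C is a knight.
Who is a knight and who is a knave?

Suppose A is a knight. Then A's statement "C is a knave" would have to be true. Checking the 4 ways to assign the others, none is consistent with every speaker.
(For instance, with B=knave, C=knight, A's claim "C is a knave" comes out false where it would need to be true.)
So A must be a knave, making "C is a knave" false. Taking A=knave, B=knave, C=knight, each remaining statement checks out:
  B (knave): "C is a knave" — false. ✓
  C (knight): "exactly one of B and C is a knight" — true. ✓
This is the unique consistent assignment.

Knights: C. Knaves: A and B.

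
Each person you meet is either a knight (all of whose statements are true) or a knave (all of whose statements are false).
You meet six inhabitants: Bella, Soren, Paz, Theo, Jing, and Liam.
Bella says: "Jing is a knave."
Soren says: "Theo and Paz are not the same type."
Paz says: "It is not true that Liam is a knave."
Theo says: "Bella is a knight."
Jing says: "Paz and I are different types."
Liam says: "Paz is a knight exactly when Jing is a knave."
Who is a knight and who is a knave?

Bella is a knight, Soren is a knight, Paz is a knave, Theo is a knight, Jing is a knave, and Liam is a knave.

Bella is a knight, so "Jing is a knave" must be true — and it is.
As a knight, Soren's statement "Theo and Paz are not the same type" should be true; it is.
Since Paz is a knave, "it is not true that Liam is a knave" needs to be False, which holds.
Theo (knight): "Bella is a knight" — true. ✓
Jing (knave): "Paz and I are different types" — False. ✓
Liam (knave): "Paz is a knight exactly when Jing is a knave" — False. ✓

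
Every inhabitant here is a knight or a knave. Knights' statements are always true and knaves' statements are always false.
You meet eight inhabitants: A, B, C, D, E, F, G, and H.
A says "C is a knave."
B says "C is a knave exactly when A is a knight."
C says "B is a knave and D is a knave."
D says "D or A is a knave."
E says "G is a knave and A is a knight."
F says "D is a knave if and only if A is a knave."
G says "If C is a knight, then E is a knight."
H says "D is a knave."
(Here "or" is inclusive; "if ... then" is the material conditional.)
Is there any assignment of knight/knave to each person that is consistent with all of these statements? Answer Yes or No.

No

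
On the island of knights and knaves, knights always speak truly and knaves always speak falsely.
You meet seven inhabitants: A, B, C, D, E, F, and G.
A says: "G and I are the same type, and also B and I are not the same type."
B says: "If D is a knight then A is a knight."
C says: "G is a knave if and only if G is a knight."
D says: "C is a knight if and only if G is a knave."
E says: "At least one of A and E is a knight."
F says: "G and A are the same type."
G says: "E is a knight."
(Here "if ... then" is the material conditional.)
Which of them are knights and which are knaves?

Knights: D, E, and G. Knaves: A, B, C, and F.

Since A is a knave, "G and I are the same type, and also B and I are not the same type" needs to be False, which holds.
Since B is a knave, "if D is a knight then A is a knight" needs to be False, which holds.
C is a knave, so "G is a knave if and only if G is a knight" must be False — and it is.
D is a knight, so "C is a knight if and only if G is a knave" must be true — and it is.
E (knight): "at least one of A and E is a knight" — true. ✓
F is a knave; "G and A are the same type" is False, as required.
G (knight): "E is a knight" — true. ✓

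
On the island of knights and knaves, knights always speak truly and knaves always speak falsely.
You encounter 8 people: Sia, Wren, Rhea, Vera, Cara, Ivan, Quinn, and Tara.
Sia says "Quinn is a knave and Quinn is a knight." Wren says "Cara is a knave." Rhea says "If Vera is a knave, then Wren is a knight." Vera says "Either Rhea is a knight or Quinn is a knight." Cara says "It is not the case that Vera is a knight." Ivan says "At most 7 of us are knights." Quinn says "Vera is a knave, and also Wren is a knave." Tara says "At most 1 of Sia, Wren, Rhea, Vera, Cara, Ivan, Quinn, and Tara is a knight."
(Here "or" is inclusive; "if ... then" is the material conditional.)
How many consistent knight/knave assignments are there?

1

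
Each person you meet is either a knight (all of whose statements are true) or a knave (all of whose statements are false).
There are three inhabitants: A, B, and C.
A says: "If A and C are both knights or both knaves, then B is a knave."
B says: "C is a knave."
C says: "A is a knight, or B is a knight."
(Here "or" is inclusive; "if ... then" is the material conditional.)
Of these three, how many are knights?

The unique consistent assignment is A=knight, B=knave, C=knight.
That has 2 knights.

2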